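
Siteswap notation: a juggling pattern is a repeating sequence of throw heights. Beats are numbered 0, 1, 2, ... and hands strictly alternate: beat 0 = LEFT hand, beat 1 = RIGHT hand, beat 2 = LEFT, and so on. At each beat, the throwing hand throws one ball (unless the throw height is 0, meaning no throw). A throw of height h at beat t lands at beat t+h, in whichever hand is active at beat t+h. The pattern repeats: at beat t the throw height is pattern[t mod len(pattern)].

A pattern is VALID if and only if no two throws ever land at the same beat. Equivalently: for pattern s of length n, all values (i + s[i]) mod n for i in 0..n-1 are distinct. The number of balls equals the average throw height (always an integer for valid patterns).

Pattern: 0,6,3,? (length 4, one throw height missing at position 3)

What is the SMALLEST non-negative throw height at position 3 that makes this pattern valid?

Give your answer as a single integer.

i=0: (0 + 0) mod 4 = 0
i=1: (1 + 6) mod 4 = 3
i=2: (2 + 3) mod 4 = 1
i=3: s[i]=? (unknown)
Known residues: [0, 1, 3]; need a permutation of 0..3, so missing residue r = 2
Need (3 + s) mod 4 = 2; smallest s = (2 - 3) mod 4 = 3

Answer: 3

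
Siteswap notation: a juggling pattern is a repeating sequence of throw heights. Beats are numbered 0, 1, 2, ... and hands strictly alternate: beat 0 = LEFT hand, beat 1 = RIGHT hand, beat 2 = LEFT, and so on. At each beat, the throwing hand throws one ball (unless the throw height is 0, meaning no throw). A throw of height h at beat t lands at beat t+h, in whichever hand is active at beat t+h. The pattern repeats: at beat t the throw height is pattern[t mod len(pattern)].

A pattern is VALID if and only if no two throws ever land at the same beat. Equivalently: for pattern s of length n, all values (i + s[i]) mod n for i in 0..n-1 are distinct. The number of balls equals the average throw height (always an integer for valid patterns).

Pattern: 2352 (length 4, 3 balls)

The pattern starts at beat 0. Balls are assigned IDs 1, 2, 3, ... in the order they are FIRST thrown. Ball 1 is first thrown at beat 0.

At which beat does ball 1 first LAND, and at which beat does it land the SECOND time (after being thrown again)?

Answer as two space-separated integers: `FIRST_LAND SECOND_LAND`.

Answer: 2 7

Derivation:
Beat 0 (L): throw ball1 h=2 -> lands@2:L; in-air after throw: [b1@2:L]
Beat 1 (R): throw ball2 h=3 -> lands@4:L; in-air after throw: [b1@2:L b2@4:L]
Beat 2 (L): throw ball1 h=5 -> lands@7:R; in-air after throw: [b2@4:L b1@7:R]
Beat 3 (R): throw ball3 h=2 -> lands@5:R; in-air after throw: [b2@4:L b3@5:R b1@7:R]
Beat 4 (L): throw ball2 h=2 -> lands@6:L; in-air after throw: [b3@5:R b2@6:L b1@7:R]
Beat 5 (R): throw ball3 h=3 -> lands@8:L; in-air after throw: [b2@6:L b1@7:R b3@8:L]
Beat 6 (L): throw ball2 h=5 -> lands@11:R; in-air after throw: [b1@7:R b3@8:L b2@11:R]
Beat 7 (R): throw ball1 h=2 -> lands@9:R; in-air after throw: [b3@8:L b1@9:R b2@11:R]
Ball 1: thrown@0 h=2 -> first land @2; rethrown@2 h=5 -> second land @7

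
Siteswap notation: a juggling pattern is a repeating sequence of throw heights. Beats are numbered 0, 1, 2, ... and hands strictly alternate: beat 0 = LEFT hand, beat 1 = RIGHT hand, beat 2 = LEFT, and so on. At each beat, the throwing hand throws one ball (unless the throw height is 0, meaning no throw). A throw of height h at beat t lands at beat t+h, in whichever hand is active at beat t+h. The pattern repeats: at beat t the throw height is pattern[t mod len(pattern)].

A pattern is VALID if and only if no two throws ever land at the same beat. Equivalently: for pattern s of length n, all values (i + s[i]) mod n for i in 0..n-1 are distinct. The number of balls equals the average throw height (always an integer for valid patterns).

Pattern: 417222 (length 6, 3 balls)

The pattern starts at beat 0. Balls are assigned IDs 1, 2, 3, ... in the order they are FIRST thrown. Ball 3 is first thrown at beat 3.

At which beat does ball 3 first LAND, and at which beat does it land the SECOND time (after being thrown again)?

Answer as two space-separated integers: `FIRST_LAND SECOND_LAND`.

Beat 0 (L): throw ball1 h=4 -> lands@4:L; in-air after throw: [b1@4:L]
Beat 1 (R): throw ball2 h=1 -> lands@2:L; in-air after throw: [b2@2:L b1@4:L]
Beat 2 (L): throw ball2 h=7 -> lands@9:R; in-air after throw: [b1@4:L b2@9:R]
Beat 3 (R): throw ball3 h=2 -> lands@5:R; in-air after throw: [b1@4:L b3@5:R b2@9:R]
Beat 4 (L): throw ball1 h=2 -> lands@6:L; in-air after throw: [b3@5:R b1@6:L b2@9:R]
Beat 5 (R): throw ball3 h=2 -> lands@7:R; in-air after throw: [b1@6:L b3@7:R b2@9:R]
Beat 6 (L): throw ball1 h=4 -> lands@10:L; in-air after throw: [b3@7:R b2@9:R b1@10:L]
Beat 7 (R): throw ball3 h=1 -> lands@8:L; in-air after throw: [b3@8:L b2@9:R b1@10:L]
Ball 3: thrown@3 h=2 -> first land @5; rethrown@5 h=2 -> second land @7

Answer: 5 7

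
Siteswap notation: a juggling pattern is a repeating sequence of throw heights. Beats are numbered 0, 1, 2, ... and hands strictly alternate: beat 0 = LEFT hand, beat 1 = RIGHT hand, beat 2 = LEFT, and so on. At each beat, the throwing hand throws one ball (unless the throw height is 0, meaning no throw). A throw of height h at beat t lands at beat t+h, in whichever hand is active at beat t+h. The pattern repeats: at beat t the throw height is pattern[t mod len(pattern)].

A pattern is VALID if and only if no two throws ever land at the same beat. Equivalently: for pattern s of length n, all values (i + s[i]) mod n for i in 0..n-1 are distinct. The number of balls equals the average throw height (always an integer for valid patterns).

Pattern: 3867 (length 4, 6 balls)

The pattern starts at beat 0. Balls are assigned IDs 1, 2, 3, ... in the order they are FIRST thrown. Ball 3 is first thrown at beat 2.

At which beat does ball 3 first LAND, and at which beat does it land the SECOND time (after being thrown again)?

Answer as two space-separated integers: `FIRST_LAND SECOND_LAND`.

Beat 0 (L): throw ball1 h=3 -> lands@3:R; in-air after throw: [b1@3:R]
Beat 1 (R): throw ball2 h=8 -> lands@9:R; in-air after throw: [b1@3:R b2@9:R]
Beat 2 (L): throw ball3 h=6 -> lands@8:L; in-air after throw: [b1@3:R b3@8:L b2@9:R]
Beat 3 (R): throw ball1 h=7 -> lands@10:L; in-air after throw: [b3@8:L b2@9:R b1@10:L]
Beat 4 (L): throw ball4 h=3 -> lands@7:R; in-air after throw: [b4@7:R b3@8:L b2@9:R b1@10:L]
Beat 5 (R): throw ball5 h=8 -> lands@13:R; in-air after throw: [b4@7:R b3@8:L b2@9:R b1@10:L b5@13:R]
Beat 6 (L): throw ball6 h=6 -> lands@12:L; in-air after throw: [b4@7:R b3@8:L b2@9:R b1@10:L b6@12:L b5@13:R]
Beat 7 (R): throw ball4 h=7 -> lands@14:L; in-air after throw: [b3@8:L b2@9:R b1@10:L b6@12:L b5@13:R b4@14:L]
Beat 8 (L): throw ball3 h=3 -> lands@11:R; in-air after throw: [b2@9:R b1@10:L b3@11:R b6@12:L b5@13:R b4@14:L]
Beat 9 (R): throw ball2 h=8 -> lands@17:R; in-air after throw: [b1@10:L b3@11:R b6@12:L b5@13:R b4@14:L b2@17:R]
Beat 10 (L): throw ball1 h=6 -> lands@16:L; in-air after throw: [b3@11:R b6@12:L b5@13:R b4@14:L b1@16:L b2@17:R]
Beat 11 (R): throw ball3 h=7 -> lands@18:L; in-air after throw: [b6@12:L b5@13:R b4@14:L b1@16:L b2@17:R b3@18:L]
Ball 3: thrown@2 h=6 -> first land @8; rethrown@8 h=3 -> second land @11

Answer: 8 11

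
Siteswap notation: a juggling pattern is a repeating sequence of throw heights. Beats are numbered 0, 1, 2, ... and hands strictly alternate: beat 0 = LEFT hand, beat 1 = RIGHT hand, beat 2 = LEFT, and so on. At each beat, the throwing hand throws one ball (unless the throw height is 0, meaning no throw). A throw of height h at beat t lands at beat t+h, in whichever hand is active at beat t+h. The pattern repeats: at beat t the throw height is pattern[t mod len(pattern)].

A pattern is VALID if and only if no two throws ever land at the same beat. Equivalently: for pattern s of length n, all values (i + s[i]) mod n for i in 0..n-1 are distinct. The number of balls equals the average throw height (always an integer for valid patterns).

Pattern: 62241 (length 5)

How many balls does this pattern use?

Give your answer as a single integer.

Answer: 3

Derivation:
Pattern = [6, 2, 2, 4, 1], length n = 5
  position 0: throw height = 6, running sum = 6
  position 1: throw height = 2, running sum = 8
  position 2: throw height = 2, running sum = 10
  position 3: throw height = 4, running sum = 14
  position 4: throw height = 1, running sum = 15
Total sum = 15; balls = sum / n = 15 / 5 = 3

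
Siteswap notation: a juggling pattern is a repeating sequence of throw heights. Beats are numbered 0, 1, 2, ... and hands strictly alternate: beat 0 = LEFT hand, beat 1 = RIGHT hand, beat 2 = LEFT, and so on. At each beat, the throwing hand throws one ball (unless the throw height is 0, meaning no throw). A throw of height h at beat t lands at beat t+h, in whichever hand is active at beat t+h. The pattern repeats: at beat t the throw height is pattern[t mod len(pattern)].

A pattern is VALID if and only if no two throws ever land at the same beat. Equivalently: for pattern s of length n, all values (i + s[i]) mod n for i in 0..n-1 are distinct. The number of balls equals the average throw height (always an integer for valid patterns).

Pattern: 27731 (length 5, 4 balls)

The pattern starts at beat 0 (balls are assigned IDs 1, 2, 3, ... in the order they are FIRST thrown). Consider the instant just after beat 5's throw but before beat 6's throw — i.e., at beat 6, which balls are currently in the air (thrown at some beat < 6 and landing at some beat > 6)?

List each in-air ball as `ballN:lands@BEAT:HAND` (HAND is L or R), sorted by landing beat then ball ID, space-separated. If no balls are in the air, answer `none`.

Answer: ball4:lands@7:R ball2:lands@8:L ball1:lands@9:R

Derivation:
Beat 0 (L): throw ball1 h=2 -> lands@2:L; in-air after throw: [b1@2:L]
Beat 1 (R): throw ball2 h=7 -> lands@8:L; in-air after throw: [b1@2:L b2@8:L]
Beat 2 (L): throw ball1 h=7 -> lands@9:R; in-air after throw: [b2@8:L b1@9:R]
Beat 3 (R): throw ball3 h=3 -> lands@6:L; in-air after throw: [b3@6:L b2@8:L b1@9:R]
Beat 4 (L): throw ball4 h=1 -> lands@5:R; in-air after throw: [b4@5:R b3@6:L b2@8:L b1@9:R]
Beat 5 (R): throw ball4 h=2 -> lands@7:R; in-air after throw: [b3@6:L b4@7:R b2@8:L b1@9:R]
Beat 6 (L): throw ball3 h=7 -> lands@13:R; in-air after throw: [b4@7:R b2@8:L b1@9:R b3@13:R]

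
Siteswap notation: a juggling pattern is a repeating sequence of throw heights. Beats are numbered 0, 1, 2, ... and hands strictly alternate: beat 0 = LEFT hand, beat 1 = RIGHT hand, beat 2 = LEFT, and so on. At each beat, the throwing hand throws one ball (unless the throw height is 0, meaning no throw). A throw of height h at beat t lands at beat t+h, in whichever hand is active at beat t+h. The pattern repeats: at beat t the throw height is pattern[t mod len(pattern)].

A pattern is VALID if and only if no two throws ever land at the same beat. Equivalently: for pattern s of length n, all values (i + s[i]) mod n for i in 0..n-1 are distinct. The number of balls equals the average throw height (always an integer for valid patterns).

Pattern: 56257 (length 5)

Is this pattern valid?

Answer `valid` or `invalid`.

i=0: (i + s[i]) mod n = (0 + 5) mod 5 = 0
i=1: (i + s[i]) mod n = (1 + 6) mod 5 = 2
i=2: (i + s[i]) mod n = (2 + 2) mod 5 = 4
i=3: (i + s[i]) mod n = (3 + 5) mod 5 = 3
i=4: (i + s[i]) mod n = (4 + 7) mod 5 = 1
Residues: [0, 2, 4, 3, 1], distinct: True

Answer: valid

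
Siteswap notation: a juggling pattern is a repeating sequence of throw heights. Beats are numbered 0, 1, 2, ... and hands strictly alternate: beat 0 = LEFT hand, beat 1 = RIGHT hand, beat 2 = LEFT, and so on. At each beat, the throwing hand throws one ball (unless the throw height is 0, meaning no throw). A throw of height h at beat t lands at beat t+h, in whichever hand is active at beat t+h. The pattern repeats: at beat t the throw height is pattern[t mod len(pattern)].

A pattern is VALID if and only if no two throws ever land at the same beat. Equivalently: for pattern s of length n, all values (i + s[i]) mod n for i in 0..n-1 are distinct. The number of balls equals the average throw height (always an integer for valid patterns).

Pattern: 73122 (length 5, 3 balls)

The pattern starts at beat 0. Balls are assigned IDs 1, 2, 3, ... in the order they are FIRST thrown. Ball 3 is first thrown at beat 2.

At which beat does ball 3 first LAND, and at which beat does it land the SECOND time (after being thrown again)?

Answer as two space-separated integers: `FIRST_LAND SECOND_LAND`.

Answer: 3 5

Derivation:
Beat 0 (L): throw ball1 h=7 -> lands@7:R; in-air after throw: [b1@7:R]
Beat 1 (R): throw ball2 h=3 -> lands@4:L; in-air after throw: [b2@4:L b1@7:R]
Beat 2 (L): throw ball3 h=1 -> lands@3:R; in-air after throw: [b3@3:R b2@4:L b1@7:R]
Beat 3 (R): throw ball3 h=2 -> lands@5:R; in-air after throw: [b2@4:L b3@5:R b1@7:R]
Beat 4 (L): throw ball2 h=2 -> lands@6:L; in-air after throw: [b3@5:R b2@6:L b1@7:R]
Beat 5 (R): throw ball3 h=7 -> lands@12:L; in-air after throw: [b2@6:L b1@7:R b3@12:L]
Ball 3: thrown@2 h=1 -> first land @3; rethrown@3 h=2 -> second land @5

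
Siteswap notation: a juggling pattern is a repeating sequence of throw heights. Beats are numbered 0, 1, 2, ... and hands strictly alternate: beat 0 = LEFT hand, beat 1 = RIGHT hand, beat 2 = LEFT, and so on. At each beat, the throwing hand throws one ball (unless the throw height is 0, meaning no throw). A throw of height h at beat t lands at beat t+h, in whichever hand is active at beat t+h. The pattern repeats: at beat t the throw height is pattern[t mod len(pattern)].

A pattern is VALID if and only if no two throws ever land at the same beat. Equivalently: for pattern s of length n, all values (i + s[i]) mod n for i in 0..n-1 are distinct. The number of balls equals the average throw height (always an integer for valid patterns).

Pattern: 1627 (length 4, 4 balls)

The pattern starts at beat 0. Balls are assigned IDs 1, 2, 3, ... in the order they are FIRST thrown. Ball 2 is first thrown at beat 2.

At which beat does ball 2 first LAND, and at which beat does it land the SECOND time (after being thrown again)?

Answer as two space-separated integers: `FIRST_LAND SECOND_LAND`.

Answer: 4 5

Derivation:
Beat 0 (L): throw ball1 h=1 -> lands@1:R; in-air after throw: [b1@1:R]
Beat 1 (R): throw ball1 h=6 -> lands@7:R; in-air after throw: [b1@7:R]
Beat 2 (L): throw ball2 h=2 -> lands@4:L; in-air after throw: [b2@4:L b1@7:R]
Beat 3 (R): throw ball3 h=7 -> lands@10:L; in-air after throw: [b2@4:L b1@7:R b3@10:L]
Beat 4 (L): throw ball2 h=1 -> lands@5:R; in-air after throw: [b2@5:R b1@7:R b3@10:L]
Beat 5 (R): throw ball2 h=6 -> lands@11:R; in-air after throw: [b1@7:R b3@10:L b2@11:R]
Ball 2: thrown@2 h=2 -> first land @4; rethrown@4 h=1 -> second land @5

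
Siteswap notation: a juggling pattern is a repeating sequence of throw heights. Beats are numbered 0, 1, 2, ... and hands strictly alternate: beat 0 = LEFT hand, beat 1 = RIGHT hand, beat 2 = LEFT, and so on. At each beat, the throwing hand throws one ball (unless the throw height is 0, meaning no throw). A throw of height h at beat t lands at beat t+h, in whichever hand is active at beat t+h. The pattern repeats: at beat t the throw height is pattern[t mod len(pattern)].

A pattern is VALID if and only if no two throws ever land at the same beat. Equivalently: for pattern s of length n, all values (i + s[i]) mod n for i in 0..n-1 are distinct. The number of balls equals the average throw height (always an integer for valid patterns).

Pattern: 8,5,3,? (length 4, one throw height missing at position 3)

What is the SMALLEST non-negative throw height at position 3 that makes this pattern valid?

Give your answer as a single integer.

i=0: (0 + 8) mod 4 = 0
i=1: (1 + 5) mod 4 = 2
i=2: (2 + 3) mod 4 = 1
i=3: s[i]=? (unknown)
Known residues: [0, 1, 2]; need a permutation of 0..3, so missing residue r = 3
Need (3 + s) mod 4 = 3; smallest s = (3 - 3) mod 4 = 0

Answer: 0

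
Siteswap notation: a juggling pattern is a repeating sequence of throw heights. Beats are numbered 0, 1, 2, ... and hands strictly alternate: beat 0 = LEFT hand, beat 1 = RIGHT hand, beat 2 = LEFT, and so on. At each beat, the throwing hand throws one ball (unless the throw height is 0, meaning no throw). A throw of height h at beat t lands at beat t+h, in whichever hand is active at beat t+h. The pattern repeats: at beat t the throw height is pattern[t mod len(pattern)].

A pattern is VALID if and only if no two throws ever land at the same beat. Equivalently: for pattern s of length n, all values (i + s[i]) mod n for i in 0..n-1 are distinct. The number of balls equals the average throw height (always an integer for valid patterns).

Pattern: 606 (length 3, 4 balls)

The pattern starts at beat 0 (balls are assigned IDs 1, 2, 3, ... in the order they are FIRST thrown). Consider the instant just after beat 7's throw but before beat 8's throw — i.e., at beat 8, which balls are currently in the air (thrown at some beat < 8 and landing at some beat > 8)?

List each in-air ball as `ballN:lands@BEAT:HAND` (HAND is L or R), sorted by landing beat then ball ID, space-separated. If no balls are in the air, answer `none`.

Answer: ball3:lands@9:R ball4:lands@11:R ball1:lands@12:L

Derivation:
Beat 0 (L): throw ball1 h=6 -> lands@6:L; in-air after throw: [b1@6:L]
Beat 2 (L): throw ball2 h=6 -> lands@8:L; in-air after throw: [b1@6:L b2@8:L]
Beat 3 (R): throw ball3 h=6 -> lands@9:R; in-air after throw: [b1@6:L b2@8:L b3@9:R]
Beat 5 (R): throw ball4 h=6 -> lands@11:R; in-air after throw: [b1@6:L b2@8:L b3@9:R b4@11:R]
Beat 6 (L): throw ball1 h=6 -> lands@12:L; in-air after throw: [b2@8:L b3@9:R b4@11:R b1@12:L]
Beat 8 (L): throw ball2 h=6 -> lands@14:L; in-air after throw: [b3@9:R b4@11:R b1@12:L b2@14:L]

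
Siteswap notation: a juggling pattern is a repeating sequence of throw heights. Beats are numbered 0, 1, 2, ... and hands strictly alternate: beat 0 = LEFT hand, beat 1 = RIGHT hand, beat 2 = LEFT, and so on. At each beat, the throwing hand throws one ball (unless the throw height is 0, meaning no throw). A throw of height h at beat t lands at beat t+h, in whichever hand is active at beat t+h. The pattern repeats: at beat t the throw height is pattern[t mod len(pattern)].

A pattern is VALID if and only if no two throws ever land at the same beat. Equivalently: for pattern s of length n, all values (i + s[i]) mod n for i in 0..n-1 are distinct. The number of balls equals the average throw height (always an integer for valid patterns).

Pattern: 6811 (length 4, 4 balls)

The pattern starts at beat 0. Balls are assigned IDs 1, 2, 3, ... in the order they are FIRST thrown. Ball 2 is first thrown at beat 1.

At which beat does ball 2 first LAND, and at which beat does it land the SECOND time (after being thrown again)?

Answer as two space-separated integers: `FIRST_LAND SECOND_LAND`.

Answer: 9 17

Derivation:
Beat 0 (L): throw ball1 h=6 -> lands@6:L; in-air after throw: [b1@6:L]
Beat 1 (R): throw ball2 h=8 -> lands@9:R; in-air after throw: [b1@6:L b2@9:R]
Beat 2 (L): throw ball3 h=1 -> lands@3:R; in-air after throw: [b3@3:R b1@6:L b2@9:R]
Beat 3 (R): throw ball3 h=1 -> lands@4:L; in-air after throw: [b3@4:L b1@6:L b2@9:R]
Beat 4 (L): throw ball3 h=6 -> lands@10:L; in-air after throw: [b1@6:L b2@9:R b3@10:L]
Beat 5 (R): throw ball4 h=8 -> lands@13:R; in-air after throw: [b1@6:L b2@9:R b3@10:L b4@13:R]
Beat 6 (L): throw ball1 h=1 -> lands@7:R; in-air after throw: [b1@7:R b2@9:R b3@10:L b4@13:R]
Beat 7 (R): throw ball1 h=1 -> lands@8:L; in-air after throw: [b1@8:L b2@9:R b3@10:L b4@13:R]
Beat 8 (L): throw ball1 h=6 -> lands@14:L; in-air after throw: [b2@9:R b3@10:L b4@13:R b1@14:L]
Beat 9 (R): throw ball2 h=8 -> lands@17:R; in-air after throw: [b3@10:L b4@13:R b1@14:L b2@17:R]
Beat 10 (L): throw ball3 h=1 -> lands@11:R; in-air after throw: [b3@11:R b4@13:R b1@14:L b2@17:R]
Beat 11 (R): throw ball3 h=1 -> lands@12:L; in-air after throw: [b3@12:L b4@13:R b1@14:L b2@17:R]
Ball 2: thrown@1 h=8 -> first land @9; rethrown@9 h=8 -> second land @17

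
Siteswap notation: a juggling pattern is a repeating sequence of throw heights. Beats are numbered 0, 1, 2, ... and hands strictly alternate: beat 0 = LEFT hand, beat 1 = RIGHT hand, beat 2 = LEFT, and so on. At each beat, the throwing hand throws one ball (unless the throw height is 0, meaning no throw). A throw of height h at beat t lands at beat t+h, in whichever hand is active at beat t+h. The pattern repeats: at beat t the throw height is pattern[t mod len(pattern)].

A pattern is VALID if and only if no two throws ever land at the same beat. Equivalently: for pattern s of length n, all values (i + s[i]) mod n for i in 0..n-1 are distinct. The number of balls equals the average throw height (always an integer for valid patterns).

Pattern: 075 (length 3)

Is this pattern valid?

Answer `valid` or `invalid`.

i=0: (i + s[i]) mod n = (0 + 0) mod 3 = 0
i=1: (i + s[i]) mod n = (1 + 7) mod 3 = 2
i=2: (i + s[i]) mod n = (2 + 5) mod 3 = 1
Residues: [0, 2, 1], distinct: True

Answer: valid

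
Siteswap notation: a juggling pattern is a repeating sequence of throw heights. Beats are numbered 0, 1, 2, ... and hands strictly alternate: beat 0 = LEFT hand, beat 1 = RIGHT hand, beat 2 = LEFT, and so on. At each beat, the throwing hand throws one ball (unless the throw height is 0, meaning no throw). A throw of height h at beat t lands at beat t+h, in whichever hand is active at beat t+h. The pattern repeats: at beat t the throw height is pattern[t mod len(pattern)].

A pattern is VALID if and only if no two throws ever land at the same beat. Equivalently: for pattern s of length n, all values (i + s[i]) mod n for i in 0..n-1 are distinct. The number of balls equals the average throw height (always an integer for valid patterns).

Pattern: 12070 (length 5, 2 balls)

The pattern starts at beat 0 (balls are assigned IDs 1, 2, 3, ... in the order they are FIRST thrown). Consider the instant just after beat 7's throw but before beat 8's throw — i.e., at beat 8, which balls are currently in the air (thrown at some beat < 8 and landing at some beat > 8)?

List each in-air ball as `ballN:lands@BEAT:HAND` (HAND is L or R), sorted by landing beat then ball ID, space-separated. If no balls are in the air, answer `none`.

Answer: ball1:lands@10:L

Derivation:
Beat 0 (L): throw ball1 h=1 -> lands@1:R; in-air after throw: [b1@1:R]
Beat 1 (R): throw ball1 h=2 -> lands@3:R; in-air after throw: [b1@3:R]
Beat 3 (R): throw ball1 h=7 -> lands@10:L; in-air after throw: [b1@10:L]
Beat 5 (R): throw ball2 h=1 -> lands@6:L; in-air after throw: [b2@6:L b1@10:L]
Beat 6 (L): throw ball2 h=2 -> lands@8:L; in-air after throw: [b2@8:L b1@10:L]
Beat 8 (L): throw ball2 h=7 -> lands@15:R; in-air after throw: [b1@10:L b2@15:R]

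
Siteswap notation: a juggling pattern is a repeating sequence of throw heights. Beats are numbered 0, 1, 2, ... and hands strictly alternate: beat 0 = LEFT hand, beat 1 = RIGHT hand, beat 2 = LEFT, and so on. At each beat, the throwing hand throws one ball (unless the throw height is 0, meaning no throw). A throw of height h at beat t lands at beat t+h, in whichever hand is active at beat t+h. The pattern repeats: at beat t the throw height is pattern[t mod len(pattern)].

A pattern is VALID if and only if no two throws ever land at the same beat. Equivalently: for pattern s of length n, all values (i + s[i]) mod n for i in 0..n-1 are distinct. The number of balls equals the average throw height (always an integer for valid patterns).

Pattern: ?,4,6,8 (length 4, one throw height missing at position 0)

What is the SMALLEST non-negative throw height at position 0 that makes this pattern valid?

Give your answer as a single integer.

i=0: s[i]=? (unknown)
i=1: (1 + 4) mod 4 = 1
i=2: (2 + 6) mod 4 = 0
i=3: (3 + 8) mod 4 = 3
Known residues: [0, 1, 3]; need a permutation of 0..3, so missing residue r = 2
Need (0 + s) mod 4 = 2; smallest s = (2 - 0) mod 4 = 2

Answer: 2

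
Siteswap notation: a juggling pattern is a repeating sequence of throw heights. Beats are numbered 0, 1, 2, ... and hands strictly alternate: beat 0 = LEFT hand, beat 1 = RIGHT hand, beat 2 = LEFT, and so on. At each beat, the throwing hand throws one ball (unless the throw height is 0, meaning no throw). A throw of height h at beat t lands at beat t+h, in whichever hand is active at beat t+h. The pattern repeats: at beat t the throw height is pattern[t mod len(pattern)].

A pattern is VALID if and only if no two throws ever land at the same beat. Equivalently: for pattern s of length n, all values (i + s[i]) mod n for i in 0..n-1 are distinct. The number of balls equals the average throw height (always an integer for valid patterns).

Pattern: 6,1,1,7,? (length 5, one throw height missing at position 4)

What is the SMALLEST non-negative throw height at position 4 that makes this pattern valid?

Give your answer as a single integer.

i=0: (0 + 6) mod 5 = 1
i=1: (1 + 1) mod 5 = 2
i=2: (2 + 1) mod 5 = 3
i=3: (3 + 7) mod 5 = 0
i=4: s[i]=? (unknown)
Known residues: [0, 1, 2, 3]; need a permutation of 0..4, so missing residue r = 4
Need (4 + s) mod 5 = 4; smallest s = (4 - 4) mod 5 = 0

Answer: 0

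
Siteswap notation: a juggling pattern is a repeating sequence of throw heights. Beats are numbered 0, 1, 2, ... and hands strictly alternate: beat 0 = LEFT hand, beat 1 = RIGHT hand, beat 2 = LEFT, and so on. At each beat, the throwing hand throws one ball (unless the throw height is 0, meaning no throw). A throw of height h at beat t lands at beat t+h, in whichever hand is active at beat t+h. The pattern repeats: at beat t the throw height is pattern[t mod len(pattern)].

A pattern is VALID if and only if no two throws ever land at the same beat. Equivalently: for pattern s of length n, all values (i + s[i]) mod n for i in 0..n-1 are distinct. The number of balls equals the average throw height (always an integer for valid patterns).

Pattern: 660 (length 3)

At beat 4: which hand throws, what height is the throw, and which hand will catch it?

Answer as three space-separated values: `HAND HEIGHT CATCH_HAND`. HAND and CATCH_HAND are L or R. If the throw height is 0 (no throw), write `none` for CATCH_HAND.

Answer: L 6 L

Derivation:
Beat 4: 4 mod 2 = 0, so hand = L
Throw height = pattern[4 mod 3] = pattern[1] = 6
Lands at beat 4+6=10, 10 mod 2 = 0, so catch hand = L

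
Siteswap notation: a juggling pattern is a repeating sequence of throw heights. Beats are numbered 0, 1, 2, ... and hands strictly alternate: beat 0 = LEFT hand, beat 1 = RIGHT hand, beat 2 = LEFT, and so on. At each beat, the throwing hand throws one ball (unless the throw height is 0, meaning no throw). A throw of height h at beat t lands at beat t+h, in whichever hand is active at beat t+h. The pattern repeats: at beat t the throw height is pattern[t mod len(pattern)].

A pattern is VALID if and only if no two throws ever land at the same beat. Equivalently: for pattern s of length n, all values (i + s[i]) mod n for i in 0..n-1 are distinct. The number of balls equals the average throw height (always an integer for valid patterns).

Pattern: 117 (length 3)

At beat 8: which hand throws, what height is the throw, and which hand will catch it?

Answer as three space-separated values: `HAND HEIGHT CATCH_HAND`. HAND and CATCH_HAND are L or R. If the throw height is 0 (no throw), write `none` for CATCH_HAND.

Answer: L 7 R

Derivation:
Beat 8: 8 mod 2 = 0, so hand = L
Throw height = pattern[8 mod 3] = pattern[2] = 7
Lands at beat 8+7=15, 15 mod 2 = 1, so catch hand = R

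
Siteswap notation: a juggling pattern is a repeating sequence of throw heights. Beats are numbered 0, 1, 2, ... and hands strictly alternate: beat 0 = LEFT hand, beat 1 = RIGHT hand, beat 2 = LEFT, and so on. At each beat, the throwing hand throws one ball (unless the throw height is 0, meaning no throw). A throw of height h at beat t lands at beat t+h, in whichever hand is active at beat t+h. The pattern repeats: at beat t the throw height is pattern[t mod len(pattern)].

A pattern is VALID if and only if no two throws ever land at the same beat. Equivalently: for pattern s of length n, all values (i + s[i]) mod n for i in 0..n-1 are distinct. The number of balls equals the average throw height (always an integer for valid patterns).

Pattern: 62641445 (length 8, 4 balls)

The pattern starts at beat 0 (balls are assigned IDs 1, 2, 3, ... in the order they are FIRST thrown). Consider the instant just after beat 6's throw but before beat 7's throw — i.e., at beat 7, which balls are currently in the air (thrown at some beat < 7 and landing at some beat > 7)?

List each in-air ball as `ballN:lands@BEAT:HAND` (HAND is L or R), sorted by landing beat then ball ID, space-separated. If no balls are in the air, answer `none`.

Answer: ball3:lands@8:L ball4:lands@9:R ball1:lands@10:L

Derivation:
Beat 0 (L): throw ball1 h=6 -> lands@6:L; in-air after throw: [b1@6:L]
Beat 1 (R): throw ball2 h=2 -> lands@3:R; in-air after throw: [b2@3:R b1@6:L]
Beat 2 (L): throw ball3 h=6 -> lands@8:L; in-air after throw: [b2@3:R b1@6:L b3@8:L]
Beat 3 (R): throw ball2 h=4 -> lands@7:R; in-air after throw: [b1@6:L b2@7:R b3@8:L]
Beat 4 (L): throw ball4 h=1 -> lands@5:R; in-air after throw: [b4@5:R b1@6:L b2@7:R b3@8:L]
Beat 5 (R): throw ball4 h=4 -> lands@9:R; in-air after throw: [b1@6:L b2@7:R b3@8:L b4@9:R]
Beat 6 (L): throw ball1 h=4 -> lands@10:L; in-air after throw: [b2@7:R b3@8:L b4@9:R b1@10:L]
Beat 7 (R): throw ball2 h=5 -> lands@12:L; in-air after throw: [b3@8:L b4@9:R b1@10:L b2@12:L]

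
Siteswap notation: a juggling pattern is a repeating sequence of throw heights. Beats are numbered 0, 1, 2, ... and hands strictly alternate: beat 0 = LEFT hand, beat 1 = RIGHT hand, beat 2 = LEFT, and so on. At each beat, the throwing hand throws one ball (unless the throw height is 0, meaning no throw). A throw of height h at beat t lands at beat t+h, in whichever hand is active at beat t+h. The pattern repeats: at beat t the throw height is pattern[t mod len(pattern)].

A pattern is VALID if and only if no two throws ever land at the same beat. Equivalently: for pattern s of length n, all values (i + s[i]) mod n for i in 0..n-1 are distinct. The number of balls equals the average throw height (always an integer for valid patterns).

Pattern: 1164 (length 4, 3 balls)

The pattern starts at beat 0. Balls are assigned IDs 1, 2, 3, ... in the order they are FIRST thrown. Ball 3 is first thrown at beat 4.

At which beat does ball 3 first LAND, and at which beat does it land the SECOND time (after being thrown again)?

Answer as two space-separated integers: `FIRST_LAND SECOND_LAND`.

Answer: 5 6

Derivation:
Beat 0 (L): throw ball1 h=1 -> lands@1:R; in-air after throw: [b1@1:R]
Beat 1 (R): throw ball1 h=1 -> lands@2:L; in-air after throw: [b1@2:L]
Beat 2 (L): throw ball1 h=6 -> lands@8:L; in-air after throw: [b1@8:L]
Beat 3 (R): throw ball2 h=4 -> lands@7:R; in-air after throw: [b2@7:R b1@8:L]
Beat 4 (L): throw ball3 h=1 -> lands@5:R; in-air after throw: [b3@5:R b2@7:R b1@8:L]
Beat 5 (R): throw ball3 h=1 -> lands@6:L; in-air after throw: [b3@6:L b2@7:R b1@8:L]
Beat 6 (L): throw ball3 h=6 -> lands@12:L; in-air after throw: [b2@7:R b1@8:L b3@12:L]
Ball 3: thrown@4 h=1 -> first land @5; rethrown@5 h=1 -> second land @6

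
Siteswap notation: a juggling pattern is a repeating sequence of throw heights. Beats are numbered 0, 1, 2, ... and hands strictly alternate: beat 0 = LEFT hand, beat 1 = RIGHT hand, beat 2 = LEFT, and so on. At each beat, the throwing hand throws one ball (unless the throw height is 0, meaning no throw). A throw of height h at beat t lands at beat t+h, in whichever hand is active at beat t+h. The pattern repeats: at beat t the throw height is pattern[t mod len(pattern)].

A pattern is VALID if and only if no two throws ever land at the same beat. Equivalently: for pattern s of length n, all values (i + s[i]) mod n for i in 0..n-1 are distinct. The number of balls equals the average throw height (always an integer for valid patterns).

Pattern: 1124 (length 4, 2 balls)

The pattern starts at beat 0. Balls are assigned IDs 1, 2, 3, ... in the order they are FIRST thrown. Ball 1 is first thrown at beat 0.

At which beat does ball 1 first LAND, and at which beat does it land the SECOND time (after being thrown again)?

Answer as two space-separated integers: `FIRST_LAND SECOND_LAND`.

Answer: 1 2

Derivation:
Beat 0 (L): throw ball1 h=1 -> lands@1:R; in-air after throw: [b1@1:R]
Beat 1 (R): throw ball1 h=1 -> lands@2:L; in-air after throw: [b1@2:L]
Beat 2 (L): throw ball1 h=2 -> lands@4:L; in-air after throw: [b1@4:L]
Ball 1: thrown@0 h=1 -> first land @1; rethrown@1 h=1 -> second land @2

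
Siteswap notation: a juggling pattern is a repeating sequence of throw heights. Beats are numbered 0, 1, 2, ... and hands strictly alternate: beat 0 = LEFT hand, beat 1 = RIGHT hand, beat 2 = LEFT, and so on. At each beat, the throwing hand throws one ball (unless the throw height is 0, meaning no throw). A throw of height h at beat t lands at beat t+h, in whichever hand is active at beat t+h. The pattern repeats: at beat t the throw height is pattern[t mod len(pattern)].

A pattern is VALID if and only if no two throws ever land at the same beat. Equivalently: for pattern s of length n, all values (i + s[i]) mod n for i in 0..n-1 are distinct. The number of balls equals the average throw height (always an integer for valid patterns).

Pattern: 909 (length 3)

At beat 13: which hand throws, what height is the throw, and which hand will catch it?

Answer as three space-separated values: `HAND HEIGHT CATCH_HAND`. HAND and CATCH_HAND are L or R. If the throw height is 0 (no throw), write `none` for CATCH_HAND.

Answer: R 0 none

Derivation:
Beat 13: 13 mod 2 = 1, so hand = R
Throw height = pattern[13 mod 3] = pattern[1] = 0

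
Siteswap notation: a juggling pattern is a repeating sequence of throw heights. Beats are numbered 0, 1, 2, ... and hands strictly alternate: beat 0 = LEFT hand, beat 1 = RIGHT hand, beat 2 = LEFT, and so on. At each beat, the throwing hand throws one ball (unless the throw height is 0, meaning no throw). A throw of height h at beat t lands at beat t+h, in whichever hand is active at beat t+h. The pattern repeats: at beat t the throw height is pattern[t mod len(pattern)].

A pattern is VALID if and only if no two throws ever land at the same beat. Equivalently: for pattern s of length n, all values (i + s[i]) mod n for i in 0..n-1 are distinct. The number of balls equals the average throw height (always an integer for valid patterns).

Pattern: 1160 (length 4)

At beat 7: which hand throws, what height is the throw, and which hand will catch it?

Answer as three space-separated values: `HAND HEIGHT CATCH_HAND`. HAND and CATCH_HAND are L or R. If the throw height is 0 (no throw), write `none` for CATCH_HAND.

Answer: R 0 none

Derivation:
Beat 7: 7 mod 2 = 1, so hand = R
Throw height = pattern[7 mod 4] = pattern[3] = 0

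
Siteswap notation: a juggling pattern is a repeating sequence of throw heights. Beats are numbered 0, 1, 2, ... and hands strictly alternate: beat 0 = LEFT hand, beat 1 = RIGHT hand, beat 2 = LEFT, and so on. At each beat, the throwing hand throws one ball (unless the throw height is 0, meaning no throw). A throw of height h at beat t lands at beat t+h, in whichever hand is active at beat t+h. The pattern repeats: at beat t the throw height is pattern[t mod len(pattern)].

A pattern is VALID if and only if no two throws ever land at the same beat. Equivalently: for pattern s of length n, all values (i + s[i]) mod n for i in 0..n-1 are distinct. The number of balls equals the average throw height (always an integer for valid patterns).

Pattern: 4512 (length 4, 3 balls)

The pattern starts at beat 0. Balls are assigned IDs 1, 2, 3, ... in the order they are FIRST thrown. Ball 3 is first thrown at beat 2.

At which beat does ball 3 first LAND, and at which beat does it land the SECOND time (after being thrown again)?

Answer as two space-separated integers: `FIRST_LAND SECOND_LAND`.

Answer: 3 5

Derivation:
Beat 0 (L): throw ball1 h=4 -> lands@4:L; in-air after throw: [b1@4:L]
Beat 1 (R): throw ball2 h=5 -> lands@6:L; in-air after throw: [b1@4:L b2@6:L]
Beat 2 (L): throw ball3 h=1 -> lands@3:R; in-air after throw: [b3@3:R b1@4:L b2@6:L]
Beat 3 (R): throw ball3 h=2 -> lands@5:R; in-air after throw: [b1@4:L b3@5:R b2@6:L]
Beat 4 (L): throw ball1 h=4 -> lands@8:L; in-air after throw: [b3@5:R b2@6:L b1@8:L]
Beat 5 (R): throw ball3 h=5 -> lands@10:L; in-air after throw: [b2@6:L b1@8:L b3@10:L]
Ball 3: thrown@2 h=1 -> first land @3; rethrown@3 h=2 -> second land @5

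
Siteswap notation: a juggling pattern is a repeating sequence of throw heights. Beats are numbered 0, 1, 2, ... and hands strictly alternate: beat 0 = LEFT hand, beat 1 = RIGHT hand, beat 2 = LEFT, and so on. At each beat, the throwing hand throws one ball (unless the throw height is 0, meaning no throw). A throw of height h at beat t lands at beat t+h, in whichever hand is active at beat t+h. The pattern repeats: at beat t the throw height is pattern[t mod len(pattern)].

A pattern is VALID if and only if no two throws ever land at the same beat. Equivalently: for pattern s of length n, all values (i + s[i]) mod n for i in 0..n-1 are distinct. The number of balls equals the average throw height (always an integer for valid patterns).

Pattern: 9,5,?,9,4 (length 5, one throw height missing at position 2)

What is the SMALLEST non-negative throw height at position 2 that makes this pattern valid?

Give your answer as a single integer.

i=0: (0 + 9) mod 5 = 4
i=1: (1 + 5) mod 5 = 1
i=2: s[i]=? (unknown)
i=3: (3 + 9) mod 5 = 2
i=4: (4 + 4) mod 5 = 3
Known residues: [1, 2, 3, 4]; need a permutation of 0..4, so missing residue r = 0
Need (2 + s) mod 5 = 0; smallest s = (0 - 2) mod 5 = 3

Answer: 3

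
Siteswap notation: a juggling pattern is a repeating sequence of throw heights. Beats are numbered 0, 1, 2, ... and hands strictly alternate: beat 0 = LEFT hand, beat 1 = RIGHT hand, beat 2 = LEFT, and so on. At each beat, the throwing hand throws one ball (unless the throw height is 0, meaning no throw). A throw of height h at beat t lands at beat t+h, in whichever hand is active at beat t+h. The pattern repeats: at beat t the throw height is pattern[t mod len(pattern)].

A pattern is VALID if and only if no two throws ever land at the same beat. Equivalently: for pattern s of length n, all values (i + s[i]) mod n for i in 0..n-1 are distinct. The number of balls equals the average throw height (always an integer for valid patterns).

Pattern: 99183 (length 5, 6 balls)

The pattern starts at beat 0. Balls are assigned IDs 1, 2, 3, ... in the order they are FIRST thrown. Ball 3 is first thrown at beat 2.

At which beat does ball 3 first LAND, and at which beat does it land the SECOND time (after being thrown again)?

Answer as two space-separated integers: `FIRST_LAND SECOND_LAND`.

Beat 0 (L): throw ball1 h=9 -> lands@9:R; in-air after throw: [b1@9:R]
Beat 1 (R): throw ball2 h=9 -> lands@10:L; in-air after throw: [b1@9:R b2@10:L]
Beat 2 (L): throw ball3 h=1 -> lands@3:R; in-air after throw: [b3@3:R b1@9:R b2@10:L]
Beat 3 (R): throw ball3 h=8 -> lands@11:R; in-air after throw: [b1@9:R b2@10:L b3@11:R]
Beat 4 (L): throw ball4 h=3 -> lands@7:R; in-air after throw: [b4@7:R b1@9:R b2@10:L b3@11:R]
Beat 5 (R): throw ball5 h=9 -> lands@14:L; in-air after throw: [b4@7:R b1@9:R b2@10:L b3@11:R b5@14:L]
Beat 6 (L): throw ball6 h=9 -> lands@15:R; in-air after throw: [b4@7:R b1@9:R b2@10:L b3@11:R b5@14:L b6@15:R]
Beat 7 (R): throw ball4 h=1 -> lands@8:L; in-air after throw: [b4@8:L b1@9:R b2@10:L b3@11:R b5@14:L b6@15:R]
Beat 8 (L): throw ball4 h=8 -> lands@16:L; in-air after throw: [b1@9:R b2@10:L b3@11:R b5@14:L b6@15:R b4@16:L]
Beat 9 (R): throw ball1 h=3 -> lands@12:L; in-air after throw: [b2@10:L b3@11:R b1@12:L b5@14:L b6@15:R b4@16:L]
Beat 10 (L): throw ball2 h=9 -> lands@19:R; in-air after throw: [b3@11:R b1@12:L b5@14:L b6@15:R b4@16:L b2@19:R]
Beat 11 (R): throw ball3 h=9 -> lands@20:L; in-air after throw: [b1@12:L b5@14:L b6@15:R b4@16:L b2@19:R b3@20:L]
Ball 3: thrown@2 h=1 -> first land @3; rethrown@3 h=8 -> second land @11

Answer: 3 11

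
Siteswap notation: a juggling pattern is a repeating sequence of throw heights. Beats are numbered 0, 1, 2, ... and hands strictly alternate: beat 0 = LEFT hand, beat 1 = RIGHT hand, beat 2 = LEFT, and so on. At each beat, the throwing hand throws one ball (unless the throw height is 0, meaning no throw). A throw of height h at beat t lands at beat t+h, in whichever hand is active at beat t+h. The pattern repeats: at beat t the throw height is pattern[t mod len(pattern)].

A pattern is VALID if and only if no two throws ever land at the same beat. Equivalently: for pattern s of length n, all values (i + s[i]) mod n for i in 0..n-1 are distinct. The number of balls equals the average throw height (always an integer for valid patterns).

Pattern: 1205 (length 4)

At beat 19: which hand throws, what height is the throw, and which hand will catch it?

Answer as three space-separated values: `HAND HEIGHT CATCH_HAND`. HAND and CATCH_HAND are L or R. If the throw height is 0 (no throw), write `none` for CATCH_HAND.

Beat 19: 19 mod 2 = 1, so hand = R
Throw height = pattern[19 mod 4] = pattern[3] = 5
Lands at beat 19+5=24, 24 mod 2 = 0, so catch hand = L

Answer: R 5 L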